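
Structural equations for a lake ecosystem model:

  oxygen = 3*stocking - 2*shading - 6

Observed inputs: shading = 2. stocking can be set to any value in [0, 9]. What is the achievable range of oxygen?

Substituting into the oxygen equation gives oxygen = 3*stocking - 10.
Linear in stocking, so extremes are at the endpoints: stocking = 0 gives oxygen = -10; stocking = 9 gives oxygen = 17.

-10 to 17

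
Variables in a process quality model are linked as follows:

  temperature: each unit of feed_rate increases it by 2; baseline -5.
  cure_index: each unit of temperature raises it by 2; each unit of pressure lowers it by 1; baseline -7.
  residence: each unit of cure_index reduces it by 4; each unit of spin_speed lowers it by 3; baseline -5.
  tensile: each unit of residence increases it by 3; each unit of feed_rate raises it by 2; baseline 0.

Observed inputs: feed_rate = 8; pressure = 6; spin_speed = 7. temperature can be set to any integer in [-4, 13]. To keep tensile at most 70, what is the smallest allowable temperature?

Intervening on temperature fixes its value directly, overriding its dependence on feed_rate.
Substituting into the cure_index equation gives cure_index = 2*temperature - 13.
This gives residence = -8*temperature + 26.
So tensile = -24*temperature + 94.
Require -24*temperature + 94 ≤ 70, so temperature ≥ 1.
The smallest integer in [-4, 13] satisfying this is 1.

temperature = 1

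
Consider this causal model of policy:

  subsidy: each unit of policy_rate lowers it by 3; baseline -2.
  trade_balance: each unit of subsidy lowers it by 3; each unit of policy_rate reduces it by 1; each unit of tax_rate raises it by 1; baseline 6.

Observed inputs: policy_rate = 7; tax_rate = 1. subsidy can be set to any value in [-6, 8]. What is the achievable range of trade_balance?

Intervening on subsidy fixes its value directly, overriding its dependence on policy_rate.
Substituting into the trade_balance equation gives trade_balance = -3*subsidy.
Linear in subsidy, so extremes are at the endpoints: subsidy = -6 gives trade_balance = 18; subsidy = 8 gives trade_balance = -24.

-24 to 18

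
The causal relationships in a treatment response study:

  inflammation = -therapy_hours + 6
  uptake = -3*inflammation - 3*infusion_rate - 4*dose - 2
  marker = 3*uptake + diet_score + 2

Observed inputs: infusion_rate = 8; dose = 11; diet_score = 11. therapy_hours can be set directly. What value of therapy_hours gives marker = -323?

therapy_hours = -8

Substituting into the uptake equation gives uptake = 3*therapy_hours - 88.
Substituting into the marker equation gives marker = 9*therapy_hours - 251.
Solve 9*therapy_hours - 251 = -323: therapy_hours = (-323 + 251) / 9 = -8.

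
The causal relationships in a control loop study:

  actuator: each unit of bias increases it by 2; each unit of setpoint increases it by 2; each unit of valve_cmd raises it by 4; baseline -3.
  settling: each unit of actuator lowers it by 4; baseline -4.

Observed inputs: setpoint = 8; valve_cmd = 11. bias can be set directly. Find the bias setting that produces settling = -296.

bias = 8

Substituting into the actuator equation gives actuator = 2*bias + 57.
This gives settling = -8*bias - 232.
Solve -8*bias - 232 = -296: bias = (-296 + 232) / -8 = 8.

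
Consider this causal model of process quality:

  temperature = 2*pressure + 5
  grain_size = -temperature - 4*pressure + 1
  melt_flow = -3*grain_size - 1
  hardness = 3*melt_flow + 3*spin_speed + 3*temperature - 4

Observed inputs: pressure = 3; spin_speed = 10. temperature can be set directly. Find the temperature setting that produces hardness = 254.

temperature = 11

Intervening on temperature fixes its value directly, overriding its dependence on pressure.
Substituting into the grain_size equation gives grain_size = -temperature - 11.
melt_flow becomes 3*temperature + 32.
Substituting into the hardness equation gives hardness = 12*temperature + 122.
Solve 12*temperature + 122 = 254: temperature = (254 - 122) / 12 = 11.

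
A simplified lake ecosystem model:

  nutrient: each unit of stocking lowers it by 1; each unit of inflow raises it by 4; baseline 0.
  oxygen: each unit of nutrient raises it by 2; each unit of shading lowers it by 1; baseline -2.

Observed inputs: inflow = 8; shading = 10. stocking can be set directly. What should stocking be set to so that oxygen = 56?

Substituting into the nutrient equation gives nutrient = -stocking + 32.
oxygen becomes -2*stocking + 52.
Solve -2*stocking + 52 = 56: stocking = (56 - 52) / -2 = -2.

stocking = -2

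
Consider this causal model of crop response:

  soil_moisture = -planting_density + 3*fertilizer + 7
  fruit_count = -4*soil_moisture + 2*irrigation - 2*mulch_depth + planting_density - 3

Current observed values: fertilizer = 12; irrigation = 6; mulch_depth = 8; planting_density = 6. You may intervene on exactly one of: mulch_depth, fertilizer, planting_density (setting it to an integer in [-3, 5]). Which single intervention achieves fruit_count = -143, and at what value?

set mulch_depth = 5

Intervening on mulch_depth: with other inputs at their observed values, fruit_count = -2*mulch_depth - 133. Solving for -143 gives mulch_depth = 5, within [-3, 5].
Intervening on fertilizer: fruit_count = -12*fertilizer - 5. Reaching -143 requires fertilizer = 23/2, not an integer.
Intervening on planting_density: fruit_count = 5*planting_density - 179. Reaching -143 requires planting_density = 36/5, not an integer.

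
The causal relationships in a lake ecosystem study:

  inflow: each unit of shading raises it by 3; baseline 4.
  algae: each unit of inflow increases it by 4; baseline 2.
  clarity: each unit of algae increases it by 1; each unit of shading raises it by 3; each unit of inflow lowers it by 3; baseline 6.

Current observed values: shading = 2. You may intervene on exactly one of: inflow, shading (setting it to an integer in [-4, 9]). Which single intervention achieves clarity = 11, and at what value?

set inflow = -3

Intervening on inflow: with other inputs at their observed values, clarity = inflow + 14. Solving for 11 gives inflow = -3, within [-4, 9].
Intervening on shading: clarity = 6*shading + 12. Reaching 11 requires shading = -1/6, not an integer.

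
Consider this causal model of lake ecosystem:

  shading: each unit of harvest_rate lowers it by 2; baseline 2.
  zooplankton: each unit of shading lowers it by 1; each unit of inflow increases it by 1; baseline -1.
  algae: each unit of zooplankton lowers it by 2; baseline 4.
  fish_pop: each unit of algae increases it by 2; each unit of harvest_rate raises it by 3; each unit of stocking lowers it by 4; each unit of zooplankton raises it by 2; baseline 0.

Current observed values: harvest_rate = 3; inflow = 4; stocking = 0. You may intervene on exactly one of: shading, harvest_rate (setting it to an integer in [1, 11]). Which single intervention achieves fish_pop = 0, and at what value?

Intervening on shading: fish_pop = 2*shading + 11. Reaching 0 requires shading = -11/2, not an integer.
Intervening on harvest_rate: with other inputs at their observed values, fish_pop = -harvest_rate + 6. Solving for 0 gives harvest_rate = 6, within [1, 11].

set harvest_rate = 6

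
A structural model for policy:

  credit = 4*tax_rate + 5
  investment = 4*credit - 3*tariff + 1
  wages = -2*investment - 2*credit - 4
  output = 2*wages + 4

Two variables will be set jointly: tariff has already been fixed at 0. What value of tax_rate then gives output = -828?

tax_rate = 9

With tariff held at 0:
Substituting into the investment equation gives investment = 16*tax_rate + 21.
Substituting into the wages equation gives wages = -40*tax_rate - 56.
Substituting into the output equation gives output = -80*tax_rate - 108.
Solve -80*tax_rate - 108 = -828: tax_rate = (-828 + 108) / -80 = 9.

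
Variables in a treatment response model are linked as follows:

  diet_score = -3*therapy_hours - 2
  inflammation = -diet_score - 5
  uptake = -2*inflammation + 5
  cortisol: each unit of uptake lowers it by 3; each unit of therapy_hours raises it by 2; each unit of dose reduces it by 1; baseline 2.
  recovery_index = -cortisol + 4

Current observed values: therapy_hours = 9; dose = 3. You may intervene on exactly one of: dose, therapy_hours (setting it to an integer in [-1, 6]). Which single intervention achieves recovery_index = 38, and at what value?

Intervening on dose: recovery_index = dose - 145. Reaching 38 requires dose = 183, outside [-1, 6].
Intervening on therapy_hours: with other inputs at their observed values, recovery_index = -20*therapy_hours + 38. Solving for 38 gives therapy_hours = 0, within [-1, 6].

set therapy_hours = 0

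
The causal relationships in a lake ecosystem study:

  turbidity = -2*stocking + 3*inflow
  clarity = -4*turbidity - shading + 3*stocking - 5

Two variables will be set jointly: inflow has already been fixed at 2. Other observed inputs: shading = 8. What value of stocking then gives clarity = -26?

With inflow held at 2:
Substituting into the turbidity equation gives turbidity = -2*stocking + 6.
Substituting into the clarity equation gives clarity = 11*stocking - 37.
Solve 11*stocking - 37 = -26: stocking = (-26 + 37) / 11 = 1.

stocking = 1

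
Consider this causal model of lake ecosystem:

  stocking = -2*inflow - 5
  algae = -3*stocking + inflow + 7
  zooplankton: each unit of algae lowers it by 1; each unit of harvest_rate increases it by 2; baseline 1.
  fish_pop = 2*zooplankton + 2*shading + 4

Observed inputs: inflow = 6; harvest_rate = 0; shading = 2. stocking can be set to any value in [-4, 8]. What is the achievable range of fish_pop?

Intervening on stocking fixes its value directly, overriding its dependence on inflow.
Substituting into the algae equation gives algae = -3*stocking + 13.
zooplankton becomes 3*stocking - 12.
fish_pop becomes 6*stocking - 16.
Linear in stocking, so extremes are at the endpoints: stocking = -4 gives fish_pop = -40; stocking = 8 gives fish_pop = 32.

-40 to 32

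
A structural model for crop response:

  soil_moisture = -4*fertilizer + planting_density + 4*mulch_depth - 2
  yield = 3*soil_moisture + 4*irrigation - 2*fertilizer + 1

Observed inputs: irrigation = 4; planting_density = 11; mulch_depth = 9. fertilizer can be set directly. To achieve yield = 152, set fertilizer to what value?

Substituting into the soil_moisture equation gives soil_moisture = -4*fertilizer + 45.
Substituting into the yield equation gives yield = -14*fertilizer + 152.
Solve -14*fertilizer + 152 = 152: fertilizer = (152 - 152) / -14 = 0.

fertilizer = 0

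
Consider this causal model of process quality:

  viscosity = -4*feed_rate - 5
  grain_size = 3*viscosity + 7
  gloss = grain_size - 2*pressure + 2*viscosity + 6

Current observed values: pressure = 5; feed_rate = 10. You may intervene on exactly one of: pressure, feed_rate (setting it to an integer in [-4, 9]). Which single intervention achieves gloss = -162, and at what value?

set feed_rate = 7

Intervening on pressure: gloss = -2*pressure - 212. Reaching -162 requires pressure = -25, outside [-4, 9].
Intervening on feed_rate: with other inputs at their observed values, gloss = -20*feed_rate - 22. Solving for -162 gives feed_rate = 7, within [-4, 9].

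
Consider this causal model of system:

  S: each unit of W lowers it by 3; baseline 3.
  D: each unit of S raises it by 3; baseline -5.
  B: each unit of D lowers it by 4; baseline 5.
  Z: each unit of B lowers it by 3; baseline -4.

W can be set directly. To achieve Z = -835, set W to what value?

W = 8

Substituting into the D equation gives D = -9*W + 4.
B becomes 36*W - 11.
So Z = -108*W + 29.
Solve -108*W + 29 = -835: W = (-835 - 29) / -108 = 8.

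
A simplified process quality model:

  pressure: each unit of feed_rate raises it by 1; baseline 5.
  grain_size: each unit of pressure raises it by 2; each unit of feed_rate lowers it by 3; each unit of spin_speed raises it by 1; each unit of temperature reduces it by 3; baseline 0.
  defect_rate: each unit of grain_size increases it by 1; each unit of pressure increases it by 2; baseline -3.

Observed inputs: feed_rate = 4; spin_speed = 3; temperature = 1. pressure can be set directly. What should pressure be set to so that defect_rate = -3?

Intervening on pressure fixes its value directly, overriding its dependence on feed_rate.
Substituting into the grain_size equation gives grain_size = 2*pressure - 12.
Substituting into the defect_rate equation gives defect_rate = 4*pressure - 15.
Solve 4*pressure - 15 = -3: pressure = (-3 + 15) / 4 = 3.

pressure = 3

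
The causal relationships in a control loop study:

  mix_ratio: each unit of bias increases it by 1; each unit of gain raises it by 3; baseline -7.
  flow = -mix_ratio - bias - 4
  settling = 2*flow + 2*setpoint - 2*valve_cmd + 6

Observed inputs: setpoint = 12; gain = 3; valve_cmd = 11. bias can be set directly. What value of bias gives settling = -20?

Substituting into the mix_ratio equation gives mix_ratio = bias + 2.
Substituting into the flow equation gives flow = -2*bias - 6.
Substituting into the settling equation gives settling = -4*bias - 4.
Solve -4*bias - 4 = -20: bias = (-20 + 4) / -4 = 4.

bias = 4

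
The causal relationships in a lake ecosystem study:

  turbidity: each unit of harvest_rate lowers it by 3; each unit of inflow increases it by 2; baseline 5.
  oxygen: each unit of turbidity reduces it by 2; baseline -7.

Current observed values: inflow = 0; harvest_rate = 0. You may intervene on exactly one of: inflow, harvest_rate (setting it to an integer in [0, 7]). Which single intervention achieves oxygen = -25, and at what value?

Intervening on inflow: with other inputs at their observed values, oxygen = -4*inflow - 17. Solving for -25 gives inflow = 2, within [0, 7].
Intervening on harvest_rate: oxygen = 6*harvest_rate - 17. Reaching -25 requires harvest_rate = -4/3, not an integer.

set inflow = 2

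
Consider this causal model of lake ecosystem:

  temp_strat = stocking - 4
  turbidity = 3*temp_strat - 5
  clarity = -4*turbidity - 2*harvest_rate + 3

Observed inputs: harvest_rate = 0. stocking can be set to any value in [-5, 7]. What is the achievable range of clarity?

-13 to 131

Substituting into the turbidity equation gives turbidity = 3*stocking - 17.
Substituting into the clarity equation gives clarity = -12*stocking + 71.
Linear in stocking, so extremes are at the endpoints: stocking = -5 gives clarity = 131; stocking = 7 gives clarity = -13.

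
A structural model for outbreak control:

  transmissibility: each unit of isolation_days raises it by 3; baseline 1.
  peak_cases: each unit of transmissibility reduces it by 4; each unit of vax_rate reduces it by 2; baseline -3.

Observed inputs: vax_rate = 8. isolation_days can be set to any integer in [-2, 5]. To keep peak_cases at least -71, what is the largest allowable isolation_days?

isolation_days = 4

Substituting into the peak_cases equation gives peak_cases = -12*isolation_days - 23.
Require -12*isolation_days - 23 ≥ -71, so isolation_days ≤ 4.
The largest integer in [-2, 5] satisfying this is 4.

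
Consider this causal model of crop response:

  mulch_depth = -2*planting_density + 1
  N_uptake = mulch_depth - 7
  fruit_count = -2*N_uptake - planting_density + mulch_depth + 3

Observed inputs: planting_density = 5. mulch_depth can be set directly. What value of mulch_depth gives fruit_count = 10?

Intervening on mulch_depth fixes its value directly, overriding its dependence on planting_density.
Substituting into the fruit_count equation gives fruit_count = -mulch_depth + 12.
Solve -mulch_depth + 12 = 10: mulch_depth = (10 - 12) / -1 = 2.

mulch_depth = 2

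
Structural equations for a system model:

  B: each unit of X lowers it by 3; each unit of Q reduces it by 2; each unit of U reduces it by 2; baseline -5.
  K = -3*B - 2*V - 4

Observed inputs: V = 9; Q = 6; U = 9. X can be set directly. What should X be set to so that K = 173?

Substituting into the B equation gives B = -3*X - 35.
This gives K = 9*X + 83.
Solve 9*X + 83 = 173: X = (173 - 83) / 9 = 10.

X = 10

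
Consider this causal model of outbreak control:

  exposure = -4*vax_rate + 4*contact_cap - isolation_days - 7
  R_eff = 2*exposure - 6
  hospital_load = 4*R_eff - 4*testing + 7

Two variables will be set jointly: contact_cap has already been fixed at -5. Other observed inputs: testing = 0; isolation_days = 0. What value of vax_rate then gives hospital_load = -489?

With contact_cap held at -5:
Substituting into the exposure equation gives exposure = -4*vax_rate - 27.
So R_eff = -8*vax_rate - 60.
hospital_load becomes -32*vax_rate - 233.
Solve -32*vax_rate - 233 = -489: vax_rate = (-489 + 233) / -32 = 8.

vax_rate = 8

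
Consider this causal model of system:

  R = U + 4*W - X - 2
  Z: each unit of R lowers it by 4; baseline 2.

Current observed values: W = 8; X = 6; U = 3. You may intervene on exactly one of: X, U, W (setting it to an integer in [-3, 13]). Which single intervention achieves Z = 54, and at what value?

Intervening on X: Z = 4*X - 130. Reaching 54 requires X = 46, outside [-3, 13].
Intervening on U: Z = -4*U - 94. Reaching 54 requires U = -37, outside [-3, 13].
Intervening on W: with other inputs at their observed values, Z = -16*W + 22. Solving for 54 gives W = -2, within [-3, 13].

set W = -2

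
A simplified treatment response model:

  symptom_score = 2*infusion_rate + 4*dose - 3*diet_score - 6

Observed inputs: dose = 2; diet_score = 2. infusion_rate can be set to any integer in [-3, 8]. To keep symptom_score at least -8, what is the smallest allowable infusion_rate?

infusion_rate = -2

Substituting into the symptom_score equation gives symptom_score = 2*infusion_rate - 4.
Require 2*infusion_rate - 4 ≥ -8, so infusion_rate ≥ -2.
The smallest integer in [-3, 8] satisfying this is -2.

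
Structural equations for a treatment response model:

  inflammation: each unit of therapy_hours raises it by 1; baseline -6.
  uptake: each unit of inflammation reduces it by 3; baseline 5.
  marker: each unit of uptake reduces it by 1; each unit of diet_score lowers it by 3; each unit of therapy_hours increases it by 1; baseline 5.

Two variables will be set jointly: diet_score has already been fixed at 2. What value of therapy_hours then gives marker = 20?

With diet_score held at 2:
Substituting into the uptake equation gives uptake = -3*therapy_hours + 23.
Substituting into the marker equation gives marker = 4*therapy_hours - 24.
Solve 4*therapy_hours - 24 = 20: therapy_hours = (20 + 24) / 4 = 11.

therapy_hours = 11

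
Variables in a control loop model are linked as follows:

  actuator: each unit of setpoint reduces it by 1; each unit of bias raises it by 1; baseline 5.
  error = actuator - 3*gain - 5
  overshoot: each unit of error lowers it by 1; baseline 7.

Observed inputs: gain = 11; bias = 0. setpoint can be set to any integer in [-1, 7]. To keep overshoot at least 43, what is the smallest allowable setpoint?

Substituting into the actuator equation gives actuator = -setpoint + 5.
error becomes -setpoint - 33.
Substituting into the overshoot equation gives overshoot = setpoint + 40.
Require setpoint + 40 ≥ 43, so setpoint ≥ 3.
The smallest integer in [-1, 7] satisfying this is 3.

setpoint = 3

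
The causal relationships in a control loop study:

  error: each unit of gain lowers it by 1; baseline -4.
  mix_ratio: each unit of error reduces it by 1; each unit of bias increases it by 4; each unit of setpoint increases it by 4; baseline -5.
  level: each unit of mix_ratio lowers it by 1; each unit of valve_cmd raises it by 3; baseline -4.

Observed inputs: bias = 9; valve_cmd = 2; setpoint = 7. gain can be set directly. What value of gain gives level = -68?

Substituting into the mix_ratio equation gives mix_ratio = gain + 63.
Substituting into the level equation gives level = -gain - 61.
Solve -gain - 61 = -68: gain = (-68 + 61) / -1 = 7.

gain = 7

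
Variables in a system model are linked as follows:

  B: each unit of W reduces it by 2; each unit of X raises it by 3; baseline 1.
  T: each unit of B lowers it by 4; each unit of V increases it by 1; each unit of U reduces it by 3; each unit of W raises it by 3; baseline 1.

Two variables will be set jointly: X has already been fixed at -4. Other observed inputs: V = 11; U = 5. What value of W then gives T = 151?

W = 10

With X held at -4:
Substituting into the B equation gives B = -2*W - 11.
Substituting into the T equation gives T = 11*W + 41.
Solve 11*W + 41 = 151: W = (151 - 41) / 11 = 10.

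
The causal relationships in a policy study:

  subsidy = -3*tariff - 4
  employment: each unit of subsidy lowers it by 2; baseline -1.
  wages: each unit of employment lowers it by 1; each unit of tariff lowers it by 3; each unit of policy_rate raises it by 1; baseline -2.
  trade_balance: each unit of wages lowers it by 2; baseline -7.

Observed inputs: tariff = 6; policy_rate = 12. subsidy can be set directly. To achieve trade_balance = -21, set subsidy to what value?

Intervening on subsidy fixes its value directly, overriding its dependence on tariff.
Substituting into the wages equation gives wages = 2*subsidy - 7.
Substituting into the trade_balance equation gives trade_balance = -4*subsidy + 7.
Solve -4*subsidy + 7 = -21: subsidy = (-21 - 7) / -4 = 7.

subsidy = 7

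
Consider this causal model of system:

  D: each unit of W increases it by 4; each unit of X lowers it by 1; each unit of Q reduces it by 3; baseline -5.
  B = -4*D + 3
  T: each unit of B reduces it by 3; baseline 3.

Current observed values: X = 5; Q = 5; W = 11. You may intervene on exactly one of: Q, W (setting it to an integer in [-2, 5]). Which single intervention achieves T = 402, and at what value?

Intervening on Q: with other inputs at their observed values, T = -36*Q + 402. Solving for 402 gives Q = 0, within [-2, 5].
Intervening on W: T = 48*W - 306. Reaching 402 requires W = 59/4, not an integer.

set Q = 0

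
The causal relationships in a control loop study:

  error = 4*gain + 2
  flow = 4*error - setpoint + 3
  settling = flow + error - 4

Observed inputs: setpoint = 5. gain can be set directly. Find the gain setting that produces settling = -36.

gain = -2

Substituting into the flow equation gives flow = 16*gain + 6.
settling becomes 20*gain + 4.
Solve 20*gain + 4 = -36: gain = (-36 - 4) / 20 = -2.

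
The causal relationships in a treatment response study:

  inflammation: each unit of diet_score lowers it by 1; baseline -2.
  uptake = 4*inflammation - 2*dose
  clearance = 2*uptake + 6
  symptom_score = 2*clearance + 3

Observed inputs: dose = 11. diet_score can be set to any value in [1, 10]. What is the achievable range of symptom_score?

Substituting into the uptake equation gives uptake = -4*diet_score - 30.
Substituting into the clearance equation gives clearance = -8*diet_score - 54.
This gives symptom_score = -16*diet_score - 105.
Linear in diet_score, so extremes are at the endpoints: diet_score = 1 gives symptom_score = -121; diet_score = 10 gives symptom_score = -265.

-265 to -121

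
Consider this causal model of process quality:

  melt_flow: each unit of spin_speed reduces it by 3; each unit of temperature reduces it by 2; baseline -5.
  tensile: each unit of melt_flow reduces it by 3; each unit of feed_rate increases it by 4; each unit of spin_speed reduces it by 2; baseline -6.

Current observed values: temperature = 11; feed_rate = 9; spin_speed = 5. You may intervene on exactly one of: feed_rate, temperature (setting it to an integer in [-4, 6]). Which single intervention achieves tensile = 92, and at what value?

set temperature = 2

Intervening on feed_rate: tensile = 4*feed_rate + 110. Reaching 92 requires feed_rate = -9/2, not an integer.
Intervening on temperature: with other inputs at their observed values, tensile = 6*temperature + 80. Solving for 92 gives temperature = 2, within [-4, 6].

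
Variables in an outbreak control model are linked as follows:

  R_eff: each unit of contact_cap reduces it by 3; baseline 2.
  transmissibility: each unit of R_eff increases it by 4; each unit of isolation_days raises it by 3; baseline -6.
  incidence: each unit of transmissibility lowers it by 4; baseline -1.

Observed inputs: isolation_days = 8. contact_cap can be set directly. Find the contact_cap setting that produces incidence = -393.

contact_cap = -6

Substituting into the transmissibility equation gives transmissibility = -12*contact_cap + 26.
So incidence = 48*contact_cap - 105.
Solve 48*contact_cap - 105 = -393: contact_cap = (-393 + 105) / 48 = -6.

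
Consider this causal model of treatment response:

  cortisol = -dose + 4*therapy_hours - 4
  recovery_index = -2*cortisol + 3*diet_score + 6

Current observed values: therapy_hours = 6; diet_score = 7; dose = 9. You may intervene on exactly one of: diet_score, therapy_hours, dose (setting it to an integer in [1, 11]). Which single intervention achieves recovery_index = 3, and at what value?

set dose = 8

Intervening on diet_score: recovery_index = 3*diet_score - 16. Reaching 3 requires diet_score = 19/3, not an integer.
Intervening on therapy_hours: recovery_index = -8*therapy_hours + 53. Reaching 3 requires therapy_hours = 25/4, not an integer.
Intervening on dose: with other inputs at their observed values, recovery_index = 2*dose - 13. Solving for 3 gives dose = 8, within [1, 11].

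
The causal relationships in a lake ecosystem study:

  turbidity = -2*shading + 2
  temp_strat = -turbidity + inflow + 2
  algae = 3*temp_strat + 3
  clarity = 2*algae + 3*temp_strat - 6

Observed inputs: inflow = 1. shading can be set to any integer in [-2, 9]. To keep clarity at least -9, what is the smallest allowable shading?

Substituting into the temp_strat equation gives temp_strat = 2*shading + 1.
algae becomes 6*shading + 6.
clarity becomes 18*shading + 9.
Require 18*shading + 9 ≥ -9, so shading ≥ -1.
The smallest integer in [-2, 9] satisfying this is -1.

shading = -1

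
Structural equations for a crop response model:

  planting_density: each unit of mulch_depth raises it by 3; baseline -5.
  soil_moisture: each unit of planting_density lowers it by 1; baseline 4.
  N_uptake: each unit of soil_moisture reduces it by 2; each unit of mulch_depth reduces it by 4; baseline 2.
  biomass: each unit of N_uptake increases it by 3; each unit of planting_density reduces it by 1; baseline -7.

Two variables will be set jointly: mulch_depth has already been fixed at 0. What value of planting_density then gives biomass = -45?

With mulch_depth held at 0:
Intervening on planting_density fixes its value directly, overriding its dependence on mulch_depth.
Substituting into the N_uptake equation gives N_uptake = 2*planting_density - 6.
So biomass = 5*planting_density - 25.
Solve 5*planting_density - 25 = -45: planting_density = (-45 + 25) / 5 = -4.

planting_density = -4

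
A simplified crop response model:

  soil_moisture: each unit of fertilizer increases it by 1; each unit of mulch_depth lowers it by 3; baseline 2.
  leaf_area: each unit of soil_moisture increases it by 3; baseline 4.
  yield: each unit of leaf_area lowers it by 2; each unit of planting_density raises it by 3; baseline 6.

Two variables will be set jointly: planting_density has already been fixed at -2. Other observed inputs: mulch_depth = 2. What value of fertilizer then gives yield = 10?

fertilizer = 1

With planting_density held at -2:
Substituting into the soil_moisture equation gives soil_moisture = fertilizer - 4.
So leaf_area = 3*fertilizer - 8.
This gives yield = -6*fertilizer + 16.
Solve -6*fertilizer + 16 = 10: fertilizer = (10 - 16) / -6 = 1.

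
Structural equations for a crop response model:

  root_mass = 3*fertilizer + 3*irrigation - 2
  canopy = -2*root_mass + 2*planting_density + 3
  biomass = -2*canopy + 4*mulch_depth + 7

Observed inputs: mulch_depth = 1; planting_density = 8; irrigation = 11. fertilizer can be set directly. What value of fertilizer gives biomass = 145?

Substituting into the root_mass equation gives root_mass = 3*fertilizer + 31.
Substituting into the canopy equation gives canopy = -6*fertilizer - 43.
Substituting into the biomass equation gives biomass = 12*fertilizer + 97.
Solve 12*fertilizer + 97 = 145: fertilizer = (145 - 97) / 12 = 4.

fertilizer = 4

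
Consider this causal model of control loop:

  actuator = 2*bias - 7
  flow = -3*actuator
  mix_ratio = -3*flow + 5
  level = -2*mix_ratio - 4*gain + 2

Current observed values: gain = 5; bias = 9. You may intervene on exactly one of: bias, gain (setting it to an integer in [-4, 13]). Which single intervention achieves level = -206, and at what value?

set gain = 0

Intervening on bias: level = -36*bias + 98. Reaching -206 requires bias = 76/9, not an integer.
Intervening on gain: with other inputs at their observed values, level = -4*gain - 206. Solving for -206 gives gain = 0, within [-4, 13].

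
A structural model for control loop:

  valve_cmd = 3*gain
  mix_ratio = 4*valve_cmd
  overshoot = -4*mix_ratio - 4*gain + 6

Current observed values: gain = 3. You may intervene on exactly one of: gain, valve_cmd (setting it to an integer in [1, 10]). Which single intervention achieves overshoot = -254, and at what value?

set gain = 5

Intervening on gain: with other inputs at their observed values, overshoot = -52*gain + 6. Solving for -254 gives gain = 5, within [1, 10].
Intervening on valve_cmd: overshoot = -16*valve_cmd - 6. Reaching -254 requires valve_cmd = 31/2, not an integer.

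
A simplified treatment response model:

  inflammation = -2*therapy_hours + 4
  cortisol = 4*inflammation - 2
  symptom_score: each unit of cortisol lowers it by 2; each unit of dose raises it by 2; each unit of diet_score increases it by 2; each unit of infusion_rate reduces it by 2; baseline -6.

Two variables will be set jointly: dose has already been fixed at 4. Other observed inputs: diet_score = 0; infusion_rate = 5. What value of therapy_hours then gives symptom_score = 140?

With dose held at 4:
Substituting into the cortisol equation gives cortisol = -8*therapy_hours + 14.
Substituting into the symptom_score equation gives symptom_score = 16*therapy_hours - 36.
Solve 16*therapy_hours - 36 = 140: therapy_hours = (140 + 36) / 16 = 11.

therapy_hours = 11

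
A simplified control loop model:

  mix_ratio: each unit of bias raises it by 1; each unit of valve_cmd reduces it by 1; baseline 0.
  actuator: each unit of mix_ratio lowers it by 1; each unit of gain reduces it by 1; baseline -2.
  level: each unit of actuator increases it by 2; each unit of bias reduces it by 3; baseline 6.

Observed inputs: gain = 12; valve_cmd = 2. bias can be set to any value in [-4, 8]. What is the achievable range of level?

-58 to 2

Substituting into the mix_ratio equation gives mix_ratio = bias - 2.
This gives actuator = -bias - 12.
Substituting into the level equation gives level = -5*bias - 18.
Linear in bias, so extremes are at the endpoints: bias = -4 gives level = 2; bias = 8 gives level = -58.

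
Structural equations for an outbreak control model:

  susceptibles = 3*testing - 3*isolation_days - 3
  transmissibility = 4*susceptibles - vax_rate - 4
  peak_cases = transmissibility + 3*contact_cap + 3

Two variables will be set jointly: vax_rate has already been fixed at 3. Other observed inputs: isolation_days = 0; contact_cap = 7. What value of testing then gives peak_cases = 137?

testing = 11

With vax_rate held at 3:
Substituting into the susceptibles equation gives susceptibles = 3*testing - 3.
Substituting into the transmissibility equation gives transmissibility = 12*testing - 19.
Substituting into the peak_cases equation gives peak_cases = 12*testing + 5.
Solve 12*testing + 5 = 137: testing = (137 - 5) / 12 = 11.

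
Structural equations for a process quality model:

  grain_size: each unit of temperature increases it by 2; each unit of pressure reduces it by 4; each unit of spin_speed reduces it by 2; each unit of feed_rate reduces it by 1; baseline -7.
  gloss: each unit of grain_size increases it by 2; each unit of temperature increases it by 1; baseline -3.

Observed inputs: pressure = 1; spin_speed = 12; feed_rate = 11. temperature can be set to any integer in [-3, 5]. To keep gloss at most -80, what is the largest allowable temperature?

Substituting into the grain_size equation gives grain_size = 2*temperature - 46.
gloss becomes 5*temperature - 95.
Require 5*temperature - 95 ≤ -80, so temperature ≤ 3.
The largest integer in [-3, 5] satisfying this is 3.

temperature = 3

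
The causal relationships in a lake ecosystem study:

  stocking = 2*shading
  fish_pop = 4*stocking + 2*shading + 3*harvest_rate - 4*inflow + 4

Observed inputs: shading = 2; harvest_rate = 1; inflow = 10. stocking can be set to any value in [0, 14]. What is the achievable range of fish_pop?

-29 to 27

Intervening on stocking fixes its value directly, overriding its dependence on shading.
Substituting into the fish_pop equation gives fish_pop = 4*stocking - 29.
Linear in stocking, so extremes are at the endpoints: stocking = 0 gives fish_pop = -29; stocking = 14 gives fish_pop = 27.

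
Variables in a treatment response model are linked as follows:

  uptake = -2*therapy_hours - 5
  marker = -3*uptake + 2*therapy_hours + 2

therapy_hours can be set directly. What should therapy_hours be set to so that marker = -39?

Substituting into the marker equation gives marker = 8*therapy_hours + 17.
Solve 8*therapy_hours + 17 = -39: therapy_hours = (-39 - 17) / 8 = -7.

therapy_hours = -7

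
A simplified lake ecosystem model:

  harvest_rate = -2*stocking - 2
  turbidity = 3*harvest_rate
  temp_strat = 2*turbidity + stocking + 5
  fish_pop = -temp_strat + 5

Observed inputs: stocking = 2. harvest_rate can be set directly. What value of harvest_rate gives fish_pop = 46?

harvest_rate = -8

Intervening on harvest_rate fixes its value directly, overriding its dependence on stocking.
Substituting into the temp_strat equation gives temp_strat = 6*harvest_rate + 7.
Substituting into the fish_pop equation gives fish_pop = -6*harvest_rate - 2.
Solve -6*harvest_rate - 2 = 46: harvest_rate = (46 + 2) / -6 = -8.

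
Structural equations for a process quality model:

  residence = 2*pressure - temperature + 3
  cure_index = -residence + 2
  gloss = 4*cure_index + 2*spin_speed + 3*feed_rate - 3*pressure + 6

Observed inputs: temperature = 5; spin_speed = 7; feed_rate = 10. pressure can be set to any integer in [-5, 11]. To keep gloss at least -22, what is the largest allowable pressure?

pressure = 8

Substituting into the residence equation gives residence = 2*pressure - 2.
cure_index becomes -2*pressure + 4.
Substituting into the gloss equation gives gloss = -11*pressure + 66.
Require -11*pressure + 66 ≥ -22, so pressure ≤ 8.
The largest integer in [-5, 11] satisfying this is 8.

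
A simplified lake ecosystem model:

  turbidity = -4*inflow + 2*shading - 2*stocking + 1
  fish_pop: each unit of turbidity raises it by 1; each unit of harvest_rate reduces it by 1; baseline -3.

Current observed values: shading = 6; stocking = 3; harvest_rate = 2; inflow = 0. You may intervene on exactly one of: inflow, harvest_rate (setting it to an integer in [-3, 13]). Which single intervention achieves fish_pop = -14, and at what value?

Intervening on inflow: with other inputs at their observed values, fish_pop = -4*inflow + 2. Solving for -14 gives inflow = 4, within [-3, 13].
Intervening on harvest_rate: fish_pop = -harvest_rate + 4. Reaching -14 requires harvest_rate = 18, outside [-3, 13].

set inflow = 4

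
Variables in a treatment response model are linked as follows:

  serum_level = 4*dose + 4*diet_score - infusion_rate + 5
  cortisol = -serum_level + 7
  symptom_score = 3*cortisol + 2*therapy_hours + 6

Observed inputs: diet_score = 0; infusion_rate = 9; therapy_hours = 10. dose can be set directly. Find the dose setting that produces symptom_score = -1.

dose = 5

Substituting into the serum_level equation gives serum_level = 4*dose - 4.
Substituting into the cortisol equation gives cortisol = -4*dose + 11.
Substituting into the symptom_score equation gives symptom_score = -12*dose + 59.
Solve -12*dose + 59 = -1: dose = (-1 - 59) / -12 = 5.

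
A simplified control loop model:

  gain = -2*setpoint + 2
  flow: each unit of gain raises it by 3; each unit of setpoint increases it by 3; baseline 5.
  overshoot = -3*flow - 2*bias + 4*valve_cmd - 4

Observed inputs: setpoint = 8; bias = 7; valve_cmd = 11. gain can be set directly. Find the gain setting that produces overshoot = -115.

Intervening on gain fixes its value directly, overriding its dependence on setpoint.
Substituting into the flow equation gives flow = 3*gain + 29.
Substituting into the overshoot equation gives overshoot = -9*gain - 61.
Solve -9*gain - 61 = -115: gain = (-115 + 61) / -9 = 6.

gain = 6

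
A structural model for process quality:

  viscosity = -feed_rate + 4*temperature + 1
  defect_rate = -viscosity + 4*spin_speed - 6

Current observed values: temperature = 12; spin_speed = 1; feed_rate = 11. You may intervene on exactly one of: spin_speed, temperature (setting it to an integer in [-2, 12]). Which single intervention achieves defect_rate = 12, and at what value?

set temperature = -1

Intervening on spin_speed: defect_rate = 4*spin_speed - 44. Reaching 12 requires spin_speed = 14, outside [-2, 12].
Intervening on temperature: with other inputs at their observed values, defect_rate = -4*temperature + 8. Solving for 12 gives temperature = -1, within [-2, 12].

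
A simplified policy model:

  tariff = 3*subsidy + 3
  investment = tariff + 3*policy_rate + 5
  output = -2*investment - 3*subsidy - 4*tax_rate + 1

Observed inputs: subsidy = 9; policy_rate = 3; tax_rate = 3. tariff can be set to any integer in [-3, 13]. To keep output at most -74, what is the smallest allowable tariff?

tariff = 4

Intervening on tariff fixes its value directly, overriding its dependence on subsidy.
Substituting into the investment equation gives investment = tariff + 14.
Substituting into the output equation gives output = -2*tariff - 66.
Require -2*tariff - 66 ≤ -74, so tariff ≥ 4.
The smallest integer in [-3, 13] satisfying this is 4.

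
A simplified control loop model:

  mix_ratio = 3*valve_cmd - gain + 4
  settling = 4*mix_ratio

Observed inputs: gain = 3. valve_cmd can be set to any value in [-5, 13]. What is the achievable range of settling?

Substituting into the mix_ratio equation gives mix_ratio = 3*valve_cmd + 1.
So settling = 12*valve_cmd + 4.
Linear in valve_cmd, so extremes are at the endpoints: valve_cmd = -5 gives settling = -56; valve_cmd = 13 gives settling = 160.

-56 to 160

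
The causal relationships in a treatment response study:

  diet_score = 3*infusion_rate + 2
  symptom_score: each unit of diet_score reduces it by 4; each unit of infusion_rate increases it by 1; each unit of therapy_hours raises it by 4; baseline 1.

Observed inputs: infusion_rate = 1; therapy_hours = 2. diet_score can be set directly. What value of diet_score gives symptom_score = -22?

Intervening on diet_score fixes its value directly, overriding its dependence on infusion_rate.
Substituting into the symptom_score equation gives symptom_score = -4*diet_score + 10.
Solve -4*diet_score + 10 = -22: diet_score = (-22 - 10) / -4 = 8.

diet_score = 8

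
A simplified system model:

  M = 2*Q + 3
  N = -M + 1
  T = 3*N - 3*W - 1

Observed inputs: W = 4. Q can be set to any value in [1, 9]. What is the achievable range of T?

Substituting into the N equation gives N = -2*Q - 2.
Substituting into the T equation gives T = -6*Q - 19.
Linear in Q, so extremes are at the endpoints: Q = 1 gives T = -25; Q = 9 gives T = -73.

-73 to -25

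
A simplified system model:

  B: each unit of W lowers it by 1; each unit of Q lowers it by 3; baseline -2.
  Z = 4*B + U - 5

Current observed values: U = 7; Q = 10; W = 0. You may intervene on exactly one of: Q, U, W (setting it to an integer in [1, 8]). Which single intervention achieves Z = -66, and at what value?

set Q = 5

Intervening on Q: with other inputs at their observed values, Z = -12*Q - 6. Solving for -66 gives Q = 5, within [1, 8].
Intervening on U: Z = U - 133. Reaching -66 requires U = 67, outside [1, 8].
Intervening on W: Z = -4*W - 126. Reaching -66 requires W = -15, outside [1, 8].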